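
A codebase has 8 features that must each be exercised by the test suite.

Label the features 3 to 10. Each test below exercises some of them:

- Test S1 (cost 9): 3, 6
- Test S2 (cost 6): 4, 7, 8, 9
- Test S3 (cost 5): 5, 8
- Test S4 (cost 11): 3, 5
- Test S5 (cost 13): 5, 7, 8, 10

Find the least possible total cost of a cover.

S1, S2, S5 together cover every feature (S1 ∪ S2 ∪ S5 = {3, 4, 5, 6, 7, 8, 9, 10}); total cost 9 + 6 + 13 = 28.
The greedy pick S2, S1, S3, S5 costs 33; no covering selection beats 28.

28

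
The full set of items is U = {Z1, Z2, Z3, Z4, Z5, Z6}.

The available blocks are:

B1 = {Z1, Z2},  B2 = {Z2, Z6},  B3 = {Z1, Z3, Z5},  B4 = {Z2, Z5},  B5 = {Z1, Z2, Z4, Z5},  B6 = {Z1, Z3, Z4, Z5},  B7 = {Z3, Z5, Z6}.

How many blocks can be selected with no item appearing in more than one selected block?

2

B1, B7 are pairwise disjoint (B1={Z1,Z2}; B7={Z3,Z5,Z6}).
Every remaining block overlaps one of these, and no 3 of the listed blocks are pairwise disjoint, so 2 is the maximum.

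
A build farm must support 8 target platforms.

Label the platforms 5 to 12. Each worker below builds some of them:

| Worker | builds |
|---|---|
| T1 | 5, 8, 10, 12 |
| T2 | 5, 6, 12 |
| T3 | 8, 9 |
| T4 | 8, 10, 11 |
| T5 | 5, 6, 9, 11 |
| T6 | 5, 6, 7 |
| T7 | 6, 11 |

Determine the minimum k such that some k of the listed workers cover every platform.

Take {T1, T5, T6}. Their union is {5, 6, 7, 8, 9, 10, 11, 12}, which is all 8 platforms.
Only T6 contains 7, so T6 is forced; the remaining 5 platforms need at least 2 more workers (each remaining worker adds at most 3) — so at least 3 workers are needed, and 3 is optimal.

3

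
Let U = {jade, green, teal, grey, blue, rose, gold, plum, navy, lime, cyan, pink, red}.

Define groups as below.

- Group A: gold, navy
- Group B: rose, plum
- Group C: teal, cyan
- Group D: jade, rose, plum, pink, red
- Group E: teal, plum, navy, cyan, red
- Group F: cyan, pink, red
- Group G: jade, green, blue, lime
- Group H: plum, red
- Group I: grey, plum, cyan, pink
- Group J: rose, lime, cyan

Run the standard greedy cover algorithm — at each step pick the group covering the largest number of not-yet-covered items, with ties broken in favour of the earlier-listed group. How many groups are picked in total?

Greedy: pick D (covers 5 new) → pick E (covers 3 new) → pick G (covers 3 new) → pick A (covers 1 new) → pick I (covers 1 new). Total picks: 5.

5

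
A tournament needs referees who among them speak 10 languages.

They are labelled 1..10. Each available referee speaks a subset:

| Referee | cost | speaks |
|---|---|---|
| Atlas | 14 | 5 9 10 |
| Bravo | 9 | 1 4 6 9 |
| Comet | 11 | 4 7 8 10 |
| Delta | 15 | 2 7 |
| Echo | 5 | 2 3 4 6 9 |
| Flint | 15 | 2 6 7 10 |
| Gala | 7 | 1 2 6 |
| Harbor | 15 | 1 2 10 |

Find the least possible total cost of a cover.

37

Atlas, Comet, Echo, Gala together cover every language (Atlas ∪ Comet ∪ Echo ∪ Gala = {1, 2, 3, 4, 5, 6, 7, 8, 9, 10}); total cost 14 + 11 + 5 + 7 = 37.
No covering selection has total cost below 37.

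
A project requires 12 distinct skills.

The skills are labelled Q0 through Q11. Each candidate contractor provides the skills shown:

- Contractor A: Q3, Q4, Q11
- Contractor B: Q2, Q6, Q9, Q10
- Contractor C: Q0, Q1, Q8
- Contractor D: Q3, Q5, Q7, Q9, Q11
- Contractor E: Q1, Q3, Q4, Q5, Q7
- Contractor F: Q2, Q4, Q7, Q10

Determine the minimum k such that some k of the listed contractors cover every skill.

B and C and D and F together: B ∪ C ∪ D ∪ F = {Q0, Q1, Q2, Q3, Q4, Q5, Q6, Q7, Q8, Q9, Q10, Q11} — every skill is covered.
No 3 of the 6 contractors cover everything (all 20 combinations miss at least one skill), so 4 is optimal.

4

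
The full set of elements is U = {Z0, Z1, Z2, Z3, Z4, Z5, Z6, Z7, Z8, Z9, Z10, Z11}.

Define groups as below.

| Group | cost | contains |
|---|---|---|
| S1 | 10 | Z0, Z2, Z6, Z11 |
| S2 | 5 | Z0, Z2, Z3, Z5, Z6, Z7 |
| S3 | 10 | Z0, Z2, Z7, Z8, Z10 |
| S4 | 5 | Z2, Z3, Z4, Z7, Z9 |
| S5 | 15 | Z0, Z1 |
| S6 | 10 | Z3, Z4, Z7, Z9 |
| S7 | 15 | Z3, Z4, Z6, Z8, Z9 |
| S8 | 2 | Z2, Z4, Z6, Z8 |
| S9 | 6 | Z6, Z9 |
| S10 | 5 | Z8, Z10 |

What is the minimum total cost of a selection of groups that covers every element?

S1, S2, S4, S5, S10 together cover every element (S1 ∪ S2 ∪ S4 ∪ S5 ∪ S10 = {Z0, Z1, Z2, Z3, Z4, Z5, Z6, Z7, Z8, Z9, Z10, Z11}); total cost 10 + 5 + 5 + 15 + 5 = 40.
The greedy pick S8, S2, S4, S10, S1, S5 costs 42; no covering selection beats 40.

40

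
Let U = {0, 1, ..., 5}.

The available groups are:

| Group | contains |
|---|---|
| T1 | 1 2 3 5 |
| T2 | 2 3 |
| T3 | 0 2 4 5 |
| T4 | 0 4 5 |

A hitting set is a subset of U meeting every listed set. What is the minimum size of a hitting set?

H = {3, 5} meets every group (each contains at least one member of H), and |H| = 2.
The groups T2, T4 are pairwise disjoint, so any hitting set needs a separate item for each — at least 2. Hence 2 is optimal.

2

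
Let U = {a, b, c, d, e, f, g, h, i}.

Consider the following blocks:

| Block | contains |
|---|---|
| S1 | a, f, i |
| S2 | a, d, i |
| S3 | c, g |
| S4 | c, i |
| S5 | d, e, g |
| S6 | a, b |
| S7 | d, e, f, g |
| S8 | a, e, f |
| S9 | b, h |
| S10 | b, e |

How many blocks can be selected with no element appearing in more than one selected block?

3

S4, S5, S9 are pairwise disjoint (S4={c,i}; S5={d,e,g}; S9={b,h}).
Every remaining block overlaps one of these, and no 4 of the listed blocks are pairwise disjoint, so 3 is the maximum.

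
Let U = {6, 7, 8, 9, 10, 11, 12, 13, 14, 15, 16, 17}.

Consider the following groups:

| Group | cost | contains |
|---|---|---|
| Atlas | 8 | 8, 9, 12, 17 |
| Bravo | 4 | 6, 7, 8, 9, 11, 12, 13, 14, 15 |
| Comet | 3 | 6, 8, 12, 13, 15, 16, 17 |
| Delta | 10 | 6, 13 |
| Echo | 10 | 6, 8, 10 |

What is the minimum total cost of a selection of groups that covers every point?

17

Bravo, Comet, Echo together cover every point (Bravo ∪ Comet ∪ Echo = {6, 7, 8, 9, 10, 11, 12, 13, 14, 15, 16, 17}); total cost 4 + 3 + 10 = 17.
No covering selection has total cost below 17.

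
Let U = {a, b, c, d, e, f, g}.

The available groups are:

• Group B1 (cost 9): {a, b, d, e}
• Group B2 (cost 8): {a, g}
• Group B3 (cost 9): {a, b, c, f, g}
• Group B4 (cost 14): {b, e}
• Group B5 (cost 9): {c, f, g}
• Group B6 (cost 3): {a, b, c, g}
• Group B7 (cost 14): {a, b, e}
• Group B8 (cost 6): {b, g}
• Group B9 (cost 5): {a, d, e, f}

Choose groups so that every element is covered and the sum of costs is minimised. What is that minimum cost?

8

B6, B9 together cover every element (B6 ∪ B9 = {a, b, c, d, e, f, g}); total cost 3 + 5 = 8.
No covering selection has total cost below 8.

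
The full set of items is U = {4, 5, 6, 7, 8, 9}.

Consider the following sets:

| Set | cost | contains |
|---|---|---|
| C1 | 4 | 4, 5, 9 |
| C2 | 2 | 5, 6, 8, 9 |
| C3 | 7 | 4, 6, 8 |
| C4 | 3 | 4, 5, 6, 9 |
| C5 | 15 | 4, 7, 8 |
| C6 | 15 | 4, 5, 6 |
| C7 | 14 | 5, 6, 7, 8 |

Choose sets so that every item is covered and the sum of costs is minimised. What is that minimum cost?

17

C4, C7 together cover every item (C4 ∪ C7 = {4, 5, 6, 7, 8, 9}); total cost 3 + 14 = 17.
The greedy pick C2, C4, C7 costs 19; no covering selection beats 17.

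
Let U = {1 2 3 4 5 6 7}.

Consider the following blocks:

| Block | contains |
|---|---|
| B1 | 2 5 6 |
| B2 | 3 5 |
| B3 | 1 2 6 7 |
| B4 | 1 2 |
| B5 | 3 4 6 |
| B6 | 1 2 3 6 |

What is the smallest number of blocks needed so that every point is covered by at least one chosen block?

B1 and B3 and B5 together: B1 ∪ B3 ∪ B5 = {1, 2, 3, 4, 5, 6, 7} — every point is covered.
Only B5 contains 4, so B5 is forced; the remaining 4 points need at least 2 more blocks (each remaining block adds at most 3) — so at least 3 blocks are needed, and 3 is optimal.

3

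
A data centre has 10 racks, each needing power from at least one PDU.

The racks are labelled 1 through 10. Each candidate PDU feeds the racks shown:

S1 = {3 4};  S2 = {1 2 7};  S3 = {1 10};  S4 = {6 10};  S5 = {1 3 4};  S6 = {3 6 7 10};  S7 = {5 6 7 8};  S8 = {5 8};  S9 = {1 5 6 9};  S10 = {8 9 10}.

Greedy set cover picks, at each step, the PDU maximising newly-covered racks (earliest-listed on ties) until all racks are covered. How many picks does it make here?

5

Greedy: pick S6 (covers 4 new) → pick S9 (covers 3 new) → pick S1 (covers 1 new) → pick S2 (covers 1 new) → pick S7 (covers 1 new). Total picks: 5.
(The true minimum cover uses only 4 PDUs, so greedy is not optimal here.)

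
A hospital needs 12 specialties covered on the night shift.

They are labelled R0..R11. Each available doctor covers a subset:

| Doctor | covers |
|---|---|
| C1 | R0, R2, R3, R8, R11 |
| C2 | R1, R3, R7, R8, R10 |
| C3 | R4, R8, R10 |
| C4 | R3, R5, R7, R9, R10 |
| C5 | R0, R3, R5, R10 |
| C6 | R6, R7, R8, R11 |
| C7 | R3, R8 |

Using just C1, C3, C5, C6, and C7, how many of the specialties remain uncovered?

Union of C1, C3, C5, C6, C7 = {R0, R2, R3, R4, R5, R6, R7, R8, R10, R11}.
Not covered: R1, R9 — 2 specialties.

2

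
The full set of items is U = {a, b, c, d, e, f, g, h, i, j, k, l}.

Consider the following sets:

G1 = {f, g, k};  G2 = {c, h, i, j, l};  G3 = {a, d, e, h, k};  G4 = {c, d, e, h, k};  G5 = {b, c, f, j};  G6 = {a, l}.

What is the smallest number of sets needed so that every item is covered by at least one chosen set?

Take {G1, G2, G3, G5}. Their union is {a, b, c, d, e, f, g, h, i, j, k, l}, which is all 12 items.
No 3 of the 6 sets cover everything (all 20 combinations miss at least one item), so 4 is optimal.

4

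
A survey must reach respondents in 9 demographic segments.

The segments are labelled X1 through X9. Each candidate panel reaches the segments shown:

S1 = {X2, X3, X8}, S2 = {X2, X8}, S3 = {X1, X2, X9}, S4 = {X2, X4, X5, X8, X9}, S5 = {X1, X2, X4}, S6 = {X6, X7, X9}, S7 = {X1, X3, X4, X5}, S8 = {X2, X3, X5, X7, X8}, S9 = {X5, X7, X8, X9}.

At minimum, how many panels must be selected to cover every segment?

3

S6 and S7 and S8 together: S6 ∪ S7 ∪ S8 = {X1, X2, X3, X4, X5, X6, X7, X8, X9} — every segment is covered.
Only S6 contains X6, so S6 is forced; the remaining 6 segments need at least 2 more panels (each remaining panel adds at most 4) — so at least 3 panels are needed, and 3 is optimal.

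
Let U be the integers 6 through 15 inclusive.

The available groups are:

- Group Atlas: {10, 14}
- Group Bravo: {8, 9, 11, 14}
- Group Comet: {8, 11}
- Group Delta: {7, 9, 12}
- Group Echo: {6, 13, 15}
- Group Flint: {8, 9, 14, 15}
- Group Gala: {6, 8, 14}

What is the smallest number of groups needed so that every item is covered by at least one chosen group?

4

Atlas, Comet, Delta, and Echo cover everything between them: the union {6, 7, 8, 9, 10, 11, 12, 13, 14, 15} is all of U.
Only Delta contains 7, so Delta is forced; the remaining 7 items need at least 3 more groups (each remaining group adds at most 3) — so at least 4 groups are needed, and 4 is optimal.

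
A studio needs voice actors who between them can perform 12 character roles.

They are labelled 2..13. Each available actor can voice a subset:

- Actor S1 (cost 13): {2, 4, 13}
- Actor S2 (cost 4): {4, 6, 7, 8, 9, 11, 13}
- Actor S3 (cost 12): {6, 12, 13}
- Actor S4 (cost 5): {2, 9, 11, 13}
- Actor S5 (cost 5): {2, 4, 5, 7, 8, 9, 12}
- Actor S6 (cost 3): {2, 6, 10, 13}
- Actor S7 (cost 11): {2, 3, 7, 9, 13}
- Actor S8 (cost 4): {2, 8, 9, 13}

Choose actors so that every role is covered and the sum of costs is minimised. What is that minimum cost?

S2, S5, S6, S7 together cover every role (S2 ∪ S5 ∪ S6 ∪ S7 = {2, 3, 4, 5, 6, 7, 8, 9, 10, 11, 12, 13}); total cost 4 + 5 + 3 + 11 = 23.
No covering selection has total cost below 23.

23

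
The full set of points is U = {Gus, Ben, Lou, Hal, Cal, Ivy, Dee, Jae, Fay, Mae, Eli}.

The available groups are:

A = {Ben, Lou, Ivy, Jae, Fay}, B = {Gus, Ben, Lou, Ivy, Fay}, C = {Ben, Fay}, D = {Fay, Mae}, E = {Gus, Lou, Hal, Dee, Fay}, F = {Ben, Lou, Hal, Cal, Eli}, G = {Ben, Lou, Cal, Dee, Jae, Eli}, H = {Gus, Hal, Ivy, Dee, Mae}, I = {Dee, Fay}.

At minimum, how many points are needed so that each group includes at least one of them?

3

The 3 points {Lou, Dee, Fay} hit every group.
No choice of 2 points meets every group, so 3 is the minimum.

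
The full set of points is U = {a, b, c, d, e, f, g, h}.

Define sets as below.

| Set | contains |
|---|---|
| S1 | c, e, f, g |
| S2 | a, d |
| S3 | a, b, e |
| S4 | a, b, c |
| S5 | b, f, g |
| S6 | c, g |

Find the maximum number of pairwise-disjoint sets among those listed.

2

S2, S5 are pairwise disjoint (S2={a,d}; S5={b,f,g}).
Every remaining set overlaps one of these, and no 3 of the listed sets are pairwise disjoint, so 2 is the maximum.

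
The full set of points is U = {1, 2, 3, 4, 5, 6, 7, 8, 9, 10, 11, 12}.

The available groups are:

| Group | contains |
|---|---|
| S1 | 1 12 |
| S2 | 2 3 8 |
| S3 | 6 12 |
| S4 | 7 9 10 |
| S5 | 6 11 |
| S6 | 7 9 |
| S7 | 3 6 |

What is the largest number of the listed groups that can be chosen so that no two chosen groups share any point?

S1, S2, S4, S5 are pairwise disjoint (S1={1,12}; S2={2,3,8}; S4={7,9,10}; S5={6,11}).
Every remaining group overlaps one of these, and no 5 of the listed groups are pairwise disjoint, so 4 is the maximum.

4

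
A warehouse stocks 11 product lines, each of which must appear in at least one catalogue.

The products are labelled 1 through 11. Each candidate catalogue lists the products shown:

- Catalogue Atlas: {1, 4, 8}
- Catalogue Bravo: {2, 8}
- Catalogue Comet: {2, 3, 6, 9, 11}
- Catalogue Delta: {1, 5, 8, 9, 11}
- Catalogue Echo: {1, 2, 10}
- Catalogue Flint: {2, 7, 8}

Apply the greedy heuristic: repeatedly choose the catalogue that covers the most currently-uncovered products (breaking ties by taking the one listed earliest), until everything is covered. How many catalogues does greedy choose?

5

Greedy: pick Comet (covers 5 new) → pick Atlas (covers 3 new) → pick Delta (covers 1 new) → pick Echo (covers 1 new) → pick Flint (covers 1 new). Total picks: 5.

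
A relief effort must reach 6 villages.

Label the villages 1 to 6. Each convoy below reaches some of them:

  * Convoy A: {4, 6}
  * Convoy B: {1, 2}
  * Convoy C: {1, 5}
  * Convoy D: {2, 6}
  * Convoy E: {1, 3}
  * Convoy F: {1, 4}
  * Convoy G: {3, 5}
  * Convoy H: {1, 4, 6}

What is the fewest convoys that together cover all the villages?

3

Take {D, G, H}. Their union is {1, 2, 3, 4, 5, 6}, which is all 6 villages.
No 2 of the 8 convoys cover everything (all 28 combinations miss at least one village), so 3 is optimal.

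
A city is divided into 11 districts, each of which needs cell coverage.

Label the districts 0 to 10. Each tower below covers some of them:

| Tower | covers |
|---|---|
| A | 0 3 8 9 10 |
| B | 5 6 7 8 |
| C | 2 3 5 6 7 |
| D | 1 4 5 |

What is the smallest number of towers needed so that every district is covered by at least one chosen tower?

A and C and D together: A ∪ C ∪ D = {0, 1, 2, 3, 4, 5, 6, 7, 8, 9, 10} — every district is covered.
Each tower has at most 5 districts, and 2·5 = 10 < 11 — so at least 3 towers are needed, and 3 is optimal.

3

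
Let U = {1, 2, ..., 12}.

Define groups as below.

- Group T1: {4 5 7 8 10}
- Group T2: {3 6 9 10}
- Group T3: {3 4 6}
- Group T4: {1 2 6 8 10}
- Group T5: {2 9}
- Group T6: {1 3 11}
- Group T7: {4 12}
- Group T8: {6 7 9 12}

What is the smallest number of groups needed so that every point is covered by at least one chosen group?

Take {T1, T4, T6, T8}. Their union is {1, 2, 3, 4, 5, 6, 7, 8, 9, 10, 11, 12}, which is all 12 points.
Only T1 contains 5, so T1 is forced; the remaining 7 points need at least 3 more groups (each remaining group adds at most 3) — so at least 4 groups are needed, and 4 is optimal.

4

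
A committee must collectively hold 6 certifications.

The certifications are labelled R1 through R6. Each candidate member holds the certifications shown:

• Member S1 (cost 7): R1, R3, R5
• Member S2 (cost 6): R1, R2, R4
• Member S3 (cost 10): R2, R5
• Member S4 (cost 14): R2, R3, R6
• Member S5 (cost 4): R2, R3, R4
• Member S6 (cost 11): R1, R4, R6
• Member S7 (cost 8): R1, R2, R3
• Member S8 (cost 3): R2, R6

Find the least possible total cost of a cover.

S1, S5, S8 together cover every certification (S1 ∪ S5 ∪ S8 = {R1, R2, R3, R4, R5, R6}); total cost 7 + 4 + 3 = 14.
No covering selection has total cost below 14.

14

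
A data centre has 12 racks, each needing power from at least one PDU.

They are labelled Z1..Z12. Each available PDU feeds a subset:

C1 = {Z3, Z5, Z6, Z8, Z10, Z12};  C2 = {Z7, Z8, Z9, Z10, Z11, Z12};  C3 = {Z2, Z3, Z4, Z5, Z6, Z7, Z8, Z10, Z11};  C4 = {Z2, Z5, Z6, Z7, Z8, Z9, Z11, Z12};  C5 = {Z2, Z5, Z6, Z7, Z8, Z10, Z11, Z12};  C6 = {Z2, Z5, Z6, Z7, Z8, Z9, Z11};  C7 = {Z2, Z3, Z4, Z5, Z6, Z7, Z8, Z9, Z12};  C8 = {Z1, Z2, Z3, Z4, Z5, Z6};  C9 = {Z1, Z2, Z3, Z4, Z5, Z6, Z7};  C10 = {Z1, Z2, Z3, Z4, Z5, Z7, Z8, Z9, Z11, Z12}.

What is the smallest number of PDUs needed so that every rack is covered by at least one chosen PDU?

Take {C3, C10}. Their union is {Z1, Z2, Z3, Z4, Z5, Z6, Z7, Z8, Z9, Z10, Z11, Z12}, which is all 12 racks.
No single PDU has all 12 racks (the largest, C10, has 10), so 2 is optimal.

2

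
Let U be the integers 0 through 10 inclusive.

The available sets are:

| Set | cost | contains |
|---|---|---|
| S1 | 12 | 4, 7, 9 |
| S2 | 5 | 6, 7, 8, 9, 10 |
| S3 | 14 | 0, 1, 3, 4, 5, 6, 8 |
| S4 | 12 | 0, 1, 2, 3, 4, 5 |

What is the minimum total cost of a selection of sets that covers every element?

17

S2, S4 together cover every element (S2 ∪ S4 = {0, 1, 2, 3, 4, 5, 6, 7, 8, 9, 10}); total cost 5 + 12 = 17.
No covering selection has total cost below 17.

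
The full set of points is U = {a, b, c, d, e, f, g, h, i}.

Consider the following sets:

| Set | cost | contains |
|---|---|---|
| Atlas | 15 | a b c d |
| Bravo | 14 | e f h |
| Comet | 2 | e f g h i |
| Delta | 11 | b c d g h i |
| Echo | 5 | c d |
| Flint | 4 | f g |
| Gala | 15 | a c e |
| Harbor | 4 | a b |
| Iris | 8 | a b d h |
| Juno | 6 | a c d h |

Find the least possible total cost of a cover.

Comet, Echo, Harbor together cover every point (Comet ∪ Echo ∪ Harbor = {a, b, c, d, e, f, g, h, i}); total cost 2 + 5 + 4 = 11.
No covering selection has total cost below 11.

11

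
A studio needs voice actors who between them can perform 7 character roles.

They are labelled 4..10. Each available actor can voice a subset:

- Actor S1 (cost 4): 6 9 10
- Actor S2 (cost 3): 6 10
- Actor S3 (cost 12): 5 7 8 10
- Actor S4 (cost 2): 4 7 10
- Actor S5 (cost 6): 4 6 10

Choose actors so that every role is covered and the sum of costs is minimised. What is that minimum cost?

18

S1, S3, S4 together cover every role (S1 ∪ S3 ∪ S4 = {4, 5, 6, 7, 8, 9, 10}); total cost 4 + 12 + 2 = 18.
No covering selection has total cost below 18.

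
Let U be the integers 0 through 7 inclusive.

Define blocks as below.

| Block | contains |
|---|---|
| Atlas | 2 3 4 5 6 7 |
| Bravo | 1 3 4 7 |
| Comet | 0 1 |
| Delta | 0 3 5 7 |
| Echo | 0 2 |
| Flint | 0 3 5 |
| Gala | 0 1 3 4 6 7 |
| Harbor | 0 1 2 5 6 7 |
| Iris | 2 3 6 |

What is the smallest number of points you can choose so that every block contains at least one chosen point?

2

H = {0, 3} meets every block (each contains at least one member of H), and |H| = 2.
The blocks Bravo, Echo are pairwise disjoint, so any hitting set needs a separate point for each — at least 2. Hence 2 is optimal.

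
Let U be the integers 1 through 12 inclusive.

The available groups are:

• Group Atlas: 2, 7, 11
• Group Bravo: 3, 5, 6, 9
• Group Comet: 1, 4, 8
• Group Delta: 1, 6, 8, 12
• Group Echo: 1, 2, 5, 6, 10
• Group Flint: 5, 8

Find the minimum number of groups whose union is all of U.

Atlas and Bravo and Comet and Delta and Echo together: Atlas ∪ Bravo ∪ Comet ∪ Delta ∪ Echo = {1, 2, 3, 4, 5, 6, 7, 8, 9, 10, 11, 12} — every element is covered.
Only Echo contains 10, so Echo is forced; the remaining 7 elements need at least 4 more groups (each remaining group adds at most 2) — so at least 5 groups are needed, and 5 is optimal.

5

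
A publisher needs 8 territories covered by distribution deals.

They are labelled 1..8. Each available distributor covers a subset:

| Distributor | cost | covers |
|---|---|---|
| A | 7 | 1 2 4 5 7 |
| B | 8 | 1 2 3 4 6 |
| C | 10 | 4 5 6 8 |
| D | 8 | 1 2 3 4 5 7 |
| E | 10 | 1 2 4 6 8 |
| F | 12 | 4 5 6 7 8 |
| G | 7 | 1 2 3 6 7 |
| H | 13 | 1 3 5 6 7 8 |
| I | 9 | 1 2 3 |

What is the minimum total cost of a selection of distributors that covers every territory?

C, G together cover every territory (C ∪ G = {1, 2, 3, 4, 5, 6, 7, 8}); total cost 10 + 7 = 17.
The greedy pick D, C costs 18; no covering selection beats 17.

17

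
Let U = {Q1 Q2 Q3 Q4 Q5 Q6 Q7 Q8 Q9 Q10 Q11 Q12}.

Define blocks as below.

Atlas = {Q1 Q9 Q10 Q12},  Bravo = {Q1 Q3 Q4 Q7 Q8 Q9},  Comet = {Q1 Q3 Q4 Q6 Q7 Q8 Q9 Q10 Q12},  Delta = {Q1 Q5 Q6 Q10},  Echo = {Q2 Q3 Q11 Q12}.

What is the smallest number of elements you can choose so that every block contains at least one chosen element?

Take H = {Q1, Q12}. Each listed block contains at least one of these, so H is a hitting set of size 2.
The blocks Delta, Echo are pairwise disjoint, so any hitting set needs a separate element for each — at least 2. Hence 2 is optimal.

2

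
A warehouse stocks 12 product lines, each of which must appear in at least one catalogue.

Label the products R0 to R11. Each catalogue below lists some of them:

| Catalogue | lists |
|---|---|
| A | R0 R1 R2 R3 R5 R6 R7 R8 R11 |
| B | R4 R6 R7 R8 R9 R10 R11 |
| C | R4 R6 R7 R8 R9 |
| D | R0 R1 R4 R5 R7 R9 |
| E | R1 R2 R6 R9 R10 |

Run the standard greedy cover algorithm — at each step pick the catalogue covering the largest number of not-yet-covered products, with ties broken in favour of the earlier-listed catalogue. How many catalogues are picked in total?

Greedy: pick A (covers 9 new) → pick B (covers 3 new). Total picks: 2.

2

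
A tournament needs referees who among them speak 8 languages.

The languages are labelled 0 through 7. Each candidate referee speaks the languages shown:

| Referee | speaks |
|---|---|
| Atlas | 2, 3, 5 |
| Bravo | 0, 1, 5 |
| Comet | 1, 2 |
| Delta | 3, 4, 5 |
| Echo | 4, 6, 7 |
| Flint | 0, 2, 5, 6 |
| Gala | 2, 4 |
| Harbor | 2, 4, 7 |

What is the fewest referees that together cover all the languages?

3

Take {Atlas, Bravo, Echo}. Their union is {0, 1, 2, 3, 4, 5, 6, 7}, which is all 8 languages.
No 2 of the 8 referees cover everything (all 28 combinations miss at least one language), so 3 is optimal.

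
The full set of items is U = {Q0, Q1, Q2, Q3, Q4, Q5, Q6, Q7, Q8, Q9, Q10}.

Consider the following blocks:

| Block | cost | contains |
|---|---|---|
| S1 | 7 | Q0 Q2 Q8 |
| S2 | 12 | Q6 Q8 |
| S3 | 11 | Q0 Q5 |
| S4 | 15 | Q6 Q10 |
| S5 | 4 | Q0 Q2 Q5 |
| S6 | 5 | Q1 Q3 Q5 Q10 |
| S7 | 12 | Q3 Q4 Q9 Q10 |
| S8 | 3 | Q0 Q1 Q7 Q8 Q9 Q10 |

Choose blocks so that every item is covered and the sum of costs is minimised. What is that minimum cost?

S2, S5, S7, S8 together cover every item (S2 ∪ S5 ∪ S7 ∪ S8 = {Q0, Q1, Q2, Q3, Q4, Q5, Q6, Q7, Q8, Q9, Q10}); total cost 12 + 4 + 12 + 3 = 31.
The greedy pick S8, S5, S6, S2, S7 costs 36; no covering selection beats 31.

31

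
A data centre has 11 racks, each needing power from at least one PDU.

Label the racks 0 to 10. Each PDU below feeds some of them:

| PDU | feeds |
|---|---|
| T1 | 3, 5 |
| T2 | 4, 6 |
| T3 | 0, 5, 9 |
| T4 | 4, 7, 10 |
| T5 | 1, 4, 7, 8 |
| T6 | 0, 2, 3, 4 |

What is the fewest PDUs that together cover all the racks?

5

Take {T2, T3, T4, T5, T6}. Their union is {0, 1, 2, 3, 4, 5, 6, 7, 8, 9, 10}, which is all 11 racks.
No 4 of the 6 PDUs cover everything (all 15 combinations miss at least one rack), so 5 is optimal.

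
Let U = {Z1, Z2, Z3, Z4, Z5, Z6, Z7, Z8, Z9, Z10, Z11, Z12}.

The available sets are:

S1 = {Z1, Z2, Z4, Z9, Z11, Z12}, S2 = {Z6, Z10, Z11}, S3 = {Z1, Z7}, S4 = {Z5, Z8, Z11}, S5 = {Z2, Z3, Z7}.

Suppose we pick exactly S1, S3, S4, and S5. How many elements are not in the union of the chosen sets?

2

Union of S1, S3, S4, S5 = {Z1, Z2, Z3, Z4, Z5, Z7, Z8, Z9, Z11, Z12}.
Not covered: Z6, Z10 — 2 elements.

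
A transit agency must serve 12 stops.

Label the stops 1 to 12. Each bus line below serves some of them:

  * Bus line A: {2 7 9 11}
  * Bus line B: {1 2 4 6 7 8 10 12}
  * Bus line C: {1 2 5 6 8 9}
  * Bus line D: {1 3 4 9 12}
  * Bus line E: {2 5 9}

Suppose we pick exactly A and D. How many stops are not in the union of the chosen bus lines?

4

Union of A, D = {1, 2, 3, 4, 7, 9, 11, 12}.
Not covered: 5, 6, 8, 10 — 4 stops.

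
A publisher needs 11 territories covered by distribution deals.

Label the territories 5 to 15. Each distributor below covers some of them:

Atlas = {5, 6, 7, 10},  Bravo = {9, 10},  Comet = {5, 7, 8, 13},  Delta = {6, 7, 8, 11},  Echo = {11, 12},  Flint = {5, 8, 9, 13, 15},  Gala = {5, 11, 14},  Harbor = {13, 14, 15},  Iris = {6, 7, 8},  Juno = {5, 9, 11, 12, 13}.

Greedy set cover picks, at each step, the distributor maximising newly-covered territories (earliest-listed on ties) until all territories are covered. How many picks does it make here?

Greedy: pick Flint (covers 5 new) → pick Atlas (covers 3 new) → pick Echo (covers 2 new) → pick Gala (covers 1 new). Total picks: 4.

4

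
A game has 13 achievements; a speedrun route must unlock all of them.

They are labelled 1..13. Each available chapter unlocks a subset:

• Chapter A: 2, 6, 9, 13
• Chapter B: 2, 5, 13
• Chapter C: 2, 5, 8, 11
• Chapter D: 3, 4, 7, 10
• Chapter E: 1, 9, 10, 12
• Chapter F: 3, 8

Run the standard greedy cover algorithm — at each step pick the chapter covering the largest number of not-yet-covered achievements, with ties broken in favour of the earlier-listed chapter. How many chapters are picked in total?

Greedy: pick A (covers 4 new) → pick D (covers 4 new) → pick C (covers 3 new) → pick E (covers 2 new). Total picks: 4.

4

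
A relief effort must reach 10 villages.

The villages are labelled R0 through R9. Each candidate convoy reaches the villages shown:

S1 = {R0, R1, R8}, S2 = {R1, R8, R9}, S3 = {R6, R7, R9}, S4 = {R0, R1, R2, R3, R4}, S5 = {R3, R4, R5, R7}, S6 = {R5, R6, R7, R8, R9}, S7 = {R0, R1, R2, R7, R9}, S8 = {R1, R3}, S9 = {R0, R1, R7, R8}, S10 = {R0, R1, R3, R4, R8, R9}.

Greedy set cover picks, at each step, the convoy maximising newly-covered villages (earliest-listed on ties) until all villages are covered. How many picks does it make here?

3

Greedy: pick S10 (covers 6 new) → pick S6 (covers 3 new) → pick S4 (covers 1 new). Total picks: 3.
(The true minimum cover uses only 2 convoys, so greedy is not optimal here.)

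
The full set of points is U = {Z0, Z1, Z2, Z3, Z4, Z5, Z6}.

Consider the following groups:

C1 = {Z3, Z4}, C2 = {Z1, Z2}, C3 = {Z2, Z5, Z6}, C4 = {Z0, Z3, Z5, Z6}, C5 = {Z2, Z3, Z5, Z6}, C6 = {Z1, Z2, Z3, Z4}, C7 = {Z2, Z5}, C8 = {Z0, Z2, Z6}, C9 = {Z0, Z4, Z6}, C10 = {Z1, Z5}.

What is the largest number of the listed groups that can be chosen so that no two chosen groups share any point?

3

C1, C8, C10 are pairwise disjoint (C1={Z3,Z4}; C8={Z0,Z2,Z6}; C10={Z1,Z5}).
Every remaining group overlaps one of these, and no 4 of the listed groups are pairwise disjoint, so 3 is the maximum.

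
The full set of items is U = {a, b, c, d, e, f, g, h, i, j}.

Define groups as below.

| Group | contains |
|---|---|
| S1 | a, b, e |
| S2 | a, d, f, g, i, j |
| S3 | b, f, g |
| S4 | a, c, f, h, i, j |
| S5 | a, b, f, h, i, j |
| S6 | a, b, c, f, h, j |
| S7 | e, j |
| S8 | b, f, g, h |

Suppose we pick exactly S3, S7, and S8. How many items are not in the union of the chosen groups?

4

Union of S3, S7, S8 = {b, e, f, g, h, j}.
Not covered: a, c, d, i — 4 items.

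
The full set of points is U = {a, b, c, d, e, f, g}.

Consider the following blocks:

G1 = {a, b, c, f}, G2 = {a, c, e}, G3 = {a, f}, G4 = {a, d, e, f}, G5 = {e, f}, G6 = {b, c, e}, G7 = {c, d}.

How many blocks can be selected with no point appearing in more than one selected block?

2

G3, G7 are pairwise disjoint (G3={a,f}; G7={c,d}).
Every remaining block overlaps one of these, and no 3 of the listed blocks are pairwise disjoint, so 2 is the maximum.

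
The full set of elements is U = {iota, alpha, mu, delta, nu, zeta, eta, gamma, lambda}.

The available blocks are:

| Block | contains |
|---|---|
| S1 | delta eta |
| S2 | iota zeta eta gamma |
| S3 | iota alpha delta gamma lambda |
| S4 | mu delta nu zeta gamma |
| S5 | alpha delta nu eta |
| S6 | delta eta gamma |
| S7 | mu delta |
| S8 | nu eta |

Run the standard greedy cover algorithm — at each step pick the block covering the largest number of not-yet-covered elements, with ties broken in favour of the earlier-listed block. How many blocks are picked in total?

3

Greedy: pick S3 (covers 5 new) → pick S4 (covers 3 new) → pick S1 (covers 1 new). Total picks: 3.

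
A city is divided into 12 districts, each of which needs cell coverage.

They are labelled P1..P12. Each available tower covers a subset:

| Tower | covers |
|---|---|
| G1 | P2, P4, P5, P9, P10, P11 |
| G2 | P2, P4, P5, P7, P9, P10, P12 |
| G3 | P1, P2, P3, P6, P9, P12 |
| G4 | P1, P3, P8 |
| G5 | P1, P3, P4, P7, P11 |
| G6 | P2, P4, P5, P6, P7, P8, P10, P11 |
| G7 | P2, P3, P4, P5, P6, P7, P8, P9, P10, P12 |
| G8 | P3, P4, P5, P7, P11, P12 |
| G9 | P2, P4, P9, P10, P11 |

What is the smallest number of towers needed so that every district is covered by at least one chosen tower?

2

G5 and G7 together: G5 ∪ G7 = {P1, P2, P3, P4, P5, P6, P7, P8, P9, P10, P11, P12} — every district is covered.
No single tower has all 12 districts (the largest, G7, has 10), so 2 is optimal.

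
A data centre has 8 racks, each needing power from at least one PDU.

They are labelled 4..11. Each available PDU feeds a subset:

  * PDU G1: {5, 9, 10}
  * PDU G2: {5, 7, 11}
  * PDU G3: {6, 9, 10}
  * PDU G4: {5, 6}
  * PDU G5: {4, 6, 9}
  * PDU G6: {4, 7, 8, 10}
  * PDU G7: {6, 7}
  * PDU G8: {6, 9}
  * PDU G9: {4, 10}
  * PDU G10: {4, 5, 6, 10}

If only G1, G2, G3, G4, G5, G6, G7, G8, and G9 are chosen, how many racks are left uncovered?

Union of G1, G2, G3, G4, G5, G6, G7, G8, G9 = {4, 5, 6, 7, 8, 9, 10, 11} — that's every rack, so 0 are uncovered.

0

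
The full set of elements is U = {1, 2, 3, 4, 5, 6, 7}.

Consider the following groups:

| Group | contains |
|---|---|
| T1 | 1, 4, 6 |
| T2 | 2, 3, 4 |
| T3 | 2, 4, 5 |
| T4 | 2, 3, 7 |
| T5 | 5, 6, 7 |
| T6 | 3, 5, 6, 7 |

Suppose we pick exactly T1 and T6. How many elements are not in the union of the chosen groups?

Union of T1, T6 = {1, 3, 4, 5, 6, 7}.
Not covered: 2 — 1 element.

1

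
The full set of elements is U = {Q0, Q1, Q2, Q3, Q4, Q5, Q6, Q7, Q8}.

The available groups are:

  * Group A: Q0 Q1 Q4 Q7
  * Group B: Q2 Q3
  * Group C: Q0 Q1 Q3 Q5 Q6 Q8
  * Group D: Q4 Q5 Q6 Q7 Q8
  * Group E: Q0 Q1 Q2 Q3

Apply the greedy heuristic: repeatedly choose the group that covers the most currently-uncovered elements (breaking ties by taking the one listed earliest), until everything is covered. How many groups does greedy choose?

Greedy: pick C (covers 6 new) → pick A (covers 2 new) → pick B (covers 1 new). Total picks: 3.
(The true minimum cover uses only 2 groups, so greedy is not optimal here.)

3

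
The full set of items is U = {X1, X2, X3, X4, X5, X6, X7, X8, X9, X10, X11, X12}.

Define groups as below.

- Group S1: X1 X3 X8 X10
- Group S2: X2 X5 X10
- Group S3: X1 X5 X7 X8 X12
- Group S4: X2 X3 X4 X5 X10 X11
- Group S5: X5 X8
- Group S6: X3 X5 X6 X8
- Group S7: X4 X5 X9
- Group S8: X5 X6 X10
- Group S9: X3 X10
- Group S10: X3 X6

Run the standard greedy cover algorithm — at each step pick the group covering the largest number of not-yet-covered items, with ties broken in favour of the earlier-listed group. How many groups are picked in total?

4

Greedy: pick S4 (covers 6 new) → pick S3 (covers 4 new) → pick S6 (covers 1 new) → pick S7 (covers 1 new). Total picks: 4.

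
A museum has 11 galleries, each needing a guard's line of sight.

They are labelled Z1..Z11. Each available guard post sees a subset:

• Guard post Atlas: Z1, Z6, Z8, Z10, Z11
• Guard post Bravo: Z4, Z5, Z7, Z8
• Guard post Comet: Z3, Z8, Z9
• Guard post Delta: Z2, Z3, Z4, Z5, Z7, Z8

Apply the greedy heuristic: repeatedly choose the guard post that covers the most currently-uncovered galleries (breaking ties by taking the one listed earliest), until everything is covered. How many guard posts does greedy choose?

3

Greedy: pick Delta (covers 6 new) → pick Atlas (covers 4 new) → pick Comet (covers 1 new). Total picks: 3.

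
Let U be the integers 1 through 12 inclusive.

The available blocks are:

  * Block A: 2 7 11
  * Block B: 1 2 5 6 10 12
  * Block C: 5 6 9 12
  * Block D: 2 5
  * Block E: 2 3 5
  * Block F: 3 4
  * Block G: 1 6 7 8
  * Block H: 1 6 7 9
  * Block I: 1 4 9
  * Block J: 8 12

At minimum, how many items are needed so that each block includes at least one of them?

T = {4, 5, 7, 12} meets every block (each contains at least one member of T), and |T| = 4.
The blocks D, F, H, J are pairwise disjoint, so any hitting set needs a separate item for each — at least 4. Hence 4 is optimal.

4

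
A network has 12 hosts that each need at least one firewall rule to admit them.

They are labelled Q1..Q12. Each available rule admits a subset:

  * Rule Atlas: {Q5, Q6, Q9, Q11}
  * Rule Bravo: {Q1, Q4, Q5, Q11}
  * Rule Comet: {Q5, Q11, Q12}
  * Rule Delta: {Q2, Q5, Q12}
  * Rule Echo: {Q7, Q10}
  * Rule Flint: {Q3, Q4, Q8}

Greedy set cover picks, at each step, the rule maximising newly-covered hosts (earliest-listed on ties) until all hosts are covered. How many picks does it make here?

Greedy: pick Atlas (covers 4 new) → pick Flint (covers 3 new) → pick Delta (covers 2 new) → pick Echo (covers 2 new) → pick Bravo (covers 1 new). Total picks: 5.

5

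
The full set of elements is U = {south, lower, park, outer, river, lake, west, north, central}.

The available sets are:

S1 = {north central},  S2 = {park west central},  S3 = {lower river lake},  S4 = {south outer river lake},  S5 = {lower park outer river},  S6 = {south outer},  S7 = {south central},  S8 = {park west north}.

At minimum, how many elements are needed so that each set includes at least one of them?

The 4 elements {south, park, river, central} hit every set.
No choice of 3 elements meets every set, so 4 is the minimum.

4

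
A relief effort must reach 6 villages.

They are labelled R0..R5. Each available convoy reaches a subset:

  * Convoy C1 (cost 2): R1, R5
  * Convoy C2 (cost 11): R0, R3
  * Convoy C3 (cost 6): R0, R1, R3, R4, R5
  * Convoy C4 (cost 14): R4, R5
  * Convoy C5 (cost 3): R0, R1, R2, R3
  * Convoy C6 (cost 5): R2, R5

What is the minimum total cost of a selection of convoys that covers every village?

9

C3, C5 together cover every village (C3 ∪ C5 = {R0, R1, R2, R3, R4, R5}); total cost 6 + 3 = 9.
The greedy pick C5, C1, C3 costs 11; no covering selection beats 9.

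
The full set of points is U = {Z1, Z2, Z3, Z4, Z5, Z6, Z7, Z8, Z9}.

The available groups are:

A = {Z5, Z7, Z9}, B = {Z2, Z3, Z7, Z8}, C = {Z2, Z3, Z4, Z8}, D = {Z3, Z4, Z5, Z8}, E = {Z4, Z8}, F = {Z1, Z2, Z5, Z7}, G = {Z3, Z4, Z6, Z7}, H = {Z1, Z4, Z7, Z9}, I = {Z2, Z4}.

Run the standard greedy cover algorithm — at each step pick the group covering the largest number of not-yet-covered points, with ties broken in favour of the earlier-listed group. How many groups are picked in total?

4

Greedy: pick B (covers 4 new) → pick H (covers 3 new) → pick A (covers 1 new) → pick G (covers 1 new). Total picks: 4.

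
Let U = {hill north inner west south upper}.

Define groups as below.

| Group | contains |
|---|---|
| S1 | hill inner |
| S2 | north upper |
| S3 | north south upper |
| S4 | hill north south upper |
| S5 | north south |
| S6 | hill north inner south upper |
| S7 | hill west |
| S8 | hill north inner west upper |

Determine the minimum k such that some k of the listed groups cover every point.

2

S4 and S8 cover everything between them: the union {hill, north, inner, west, south, upper} is all of U.
No single group has all 6 points (the largest, S6, has 5), so 2 is optimal.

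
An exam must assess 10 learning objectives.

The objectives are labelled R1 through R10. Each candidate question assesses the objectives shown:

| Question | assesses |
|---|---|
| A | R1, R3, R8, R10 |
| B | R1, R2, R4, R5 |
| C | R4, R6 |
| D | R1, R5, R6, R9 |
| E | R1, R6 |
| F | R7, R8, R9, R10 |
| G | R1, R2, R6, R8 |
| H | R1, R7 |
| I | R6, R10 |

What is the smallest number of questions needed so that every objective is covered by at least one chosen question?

A and B and D and H together: A ∪ B ∪ D ∪ H = {R1, R2, R3, R4, R5, R6, R7, R8, R9, R10} — every objective is covered.
No 3 of the 9 questions cover everything (all 84 combinations miss at least one objective), so 4 is optimal.

4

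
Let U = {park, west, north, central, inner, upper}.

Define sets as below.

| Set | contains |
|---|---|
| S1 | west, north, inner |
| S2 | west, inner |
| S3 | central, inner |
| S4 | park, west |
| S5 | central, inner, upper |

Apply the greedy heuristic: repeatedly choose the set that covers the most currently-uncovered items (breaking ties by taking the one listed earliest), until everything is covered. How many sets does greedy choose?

3

Greedy: pick S1 (covers 3 new) → pick S5 (covers 2 new) → pick S4 (covers 1 new). Total picks: 3.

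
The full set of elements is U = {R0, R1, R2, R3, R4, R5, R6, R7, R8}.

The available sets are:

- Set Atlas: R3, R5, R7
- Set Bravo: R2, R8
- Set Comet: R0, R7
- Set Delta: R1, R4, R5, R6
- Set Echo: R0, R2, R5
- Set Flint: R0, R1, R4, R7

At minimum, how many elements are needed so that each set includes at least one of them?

Take H = {R2, R5, R7}. Each listed set contains at least one of these, so H is a hitting set of size 3.
The sets Bravo, Comet, Delta are pairwise disjoint, so any hitting set needs a separate element for each — at least 3. Hence 3 is optimal.

3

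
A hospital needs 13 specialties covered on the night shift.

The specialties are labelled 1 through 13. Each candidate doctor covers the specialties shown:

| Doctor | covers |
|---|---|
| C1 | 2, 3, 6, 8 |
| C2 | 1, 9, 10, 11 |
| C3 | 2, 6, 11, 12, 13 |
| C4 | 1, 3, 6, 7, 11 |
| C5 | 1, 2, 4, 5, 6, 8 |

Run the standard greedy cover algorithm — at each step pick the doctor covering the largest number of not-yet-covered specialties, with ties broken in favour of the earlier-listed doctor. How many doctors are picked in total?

Greedy: pick C5 (covers 6 new) → pick C2 (covers 3 new) → pick C3 (covers 2 new) → pick C4 (covers 2 new). Total picks: 4.

4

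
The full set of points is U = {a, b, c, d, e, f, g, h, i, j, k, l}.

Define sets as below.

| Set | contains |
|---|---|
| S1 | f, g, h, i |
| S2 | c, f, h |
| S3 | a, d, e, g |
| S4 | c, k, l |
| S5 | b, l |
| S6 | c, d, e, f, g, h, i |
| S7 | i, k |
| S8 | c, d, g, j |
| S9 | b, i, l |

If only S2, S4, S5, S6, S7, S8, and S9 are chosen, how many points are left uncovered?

Union of S2, S4, S5, S6, S7, S8, S9 = {b, c, d, e, f, g, h, i, j, k, l}.
Not covered: a — 1 point.

1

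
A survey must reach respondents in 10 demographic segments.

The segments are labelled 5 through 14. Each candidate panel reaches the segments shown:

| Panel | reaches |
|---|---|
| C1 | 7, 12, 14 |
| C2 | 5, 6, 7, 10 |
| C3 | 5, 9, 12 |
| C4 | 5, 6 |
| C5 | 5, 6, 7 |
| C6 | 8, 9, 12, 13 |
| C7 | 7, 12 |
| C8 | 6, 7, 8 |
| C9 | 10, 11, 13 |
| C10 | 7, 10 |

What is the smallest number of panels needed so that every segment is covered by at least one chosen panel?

4

C1 and C3 and C8 and C9 together: C1 ∪ C3 ∪ C8 ∪ C9 = {5, 6, 7, 8, 9, 10, 11, 12, 13, 14} — every segment is covered.
Only C9 contains 11, so C9 is forced; the remaining 7 segments need at least 3 more panels (each remaining panel adds at most 3) — so at least 4 panels are needed, and 4 is optimal.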